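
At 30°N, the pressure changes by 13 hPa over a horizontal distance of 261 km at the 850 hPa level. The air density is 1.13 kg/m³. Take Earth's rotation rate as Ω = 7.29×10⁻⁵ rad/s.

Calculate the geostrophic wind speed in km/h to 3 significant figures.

Coriolis parameter at 30°N:
f = 2Ω sin φ = 2 × 7.29×10⁻⁵ × sin 30° = 7.29×10⁻⁵ s⁻¹
Pressure gradient: |∂P/∂n| = 1300 Pa / 261000 m = 4.98×10⁻³ Pa/m
Geostrophic balance (pressure-gradient force = Coriolis force):
V_g = (1/(fρ)) |∂P/∂n| = 4.98×10⁻³ / (7.29×10⁻⁵ × 1.13) = 60.5 m/s
Converting: 60.5 m/s × 3.6 = 218 km/h

218 km/h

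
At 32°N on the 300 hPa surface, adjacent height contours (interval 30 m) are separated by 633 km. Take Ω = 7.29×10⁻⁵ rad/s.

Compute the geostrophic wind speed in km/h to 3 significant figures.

Coriolis parameter at 32°N:
f = 2Ω sin φ = 2 × 7.29×10⁻⁵ × sin 32° = 7.73×10⁻⁵ s⁻¹
Height gradient: |∂Z/∂n| = 30 m / 633000 m = 4.74×10⁻⁵
On a pressure surface, geostrophic balance gives V_g = (g/f)|∂Z/∂n|:
V_g = 9.81 × 4.74×10⁻⁵ / 7.73×10⁻⁵ = 6.02 m/s
Converting: 6.02 m/s × 3.6 = 21.7 km/h

21.7 km/h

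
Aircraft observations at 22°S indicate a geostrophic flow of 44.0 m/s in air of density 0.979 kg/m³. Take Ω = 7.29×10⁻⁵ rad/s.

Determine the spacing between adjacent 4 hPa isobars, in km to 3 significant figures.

170 km

Coriolis parameter at 22°S:
f = 2Ω sin φ = 2 × 7.29×10⁻⁵ × sin 22° = 5.46×10⁻⁵ s⁻¹
Geostrophic balance rearranged: |∂P/∂n| = f ρ V_g
|∂P/∂n| = 5.46×10⁻⁵ × 0.979 × 44.0 = 2.35×10⁻³ Pa/m
Isobar spacing: Δn = ΔP/|∂P/∂n| = 400 Pa / 2.35×10⁻³ Pa/m = 170017 m ≈ 170 km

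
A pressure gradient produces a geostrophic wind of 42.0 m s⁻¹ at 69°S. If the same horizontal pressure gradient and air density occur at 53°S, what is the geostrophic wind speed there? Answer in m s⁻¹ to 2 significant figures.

With the same pressure gradient and density, V_g ∝ 1/f ∝ 1/sin φ.
V₂ = V₁ · sin φ₁ / sin φ₂ = 42.0 × sin 69° / sin 53°
V₂ = 42.0 × 0.9336/0.7986 = 49 m s⁻¹

49 m s⁻¹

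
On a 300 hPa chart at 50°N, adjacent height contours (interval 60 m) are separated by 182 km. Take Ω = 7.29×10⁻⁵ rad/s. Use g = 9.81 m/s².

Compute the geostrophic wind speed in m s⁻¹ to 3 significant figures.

29.0 m s⁻¹

Coriolis parameter at 50°N:
f = 2Ω sin φ = 2 × 7.29×10⁻⁵ × sin 50° = 1.12×10⁻⁴ s⁻¹
Height gradient: |∂Z/∂n| = 60 m / 182000 m = 3.30×10⁻⁴
On a pressure surface, geostrophic balance gives V_g = (g/f)|∂Z/∂n|:
V_g = 9.81 × 3.30×10⁻⁴ / 1.12×10⁻⁴ = 29.0 m/s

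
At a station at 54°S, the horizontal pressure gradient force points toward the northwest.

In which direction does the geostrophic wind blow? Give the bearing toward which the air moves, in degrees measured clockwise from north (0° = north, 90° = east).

225°

The pressure-gradient force points toward the northwest (bearing 315°).
Geostrophic balance: in the Southern Hemisphere the Coriolis force deflects motion to the left, so the geostrophic wind blows 90° to the left of the pressure-gradient force (low pressure on the right).
Rotating 315° by 90° counterclockwise gives 225° — the wind blows toward the southwest.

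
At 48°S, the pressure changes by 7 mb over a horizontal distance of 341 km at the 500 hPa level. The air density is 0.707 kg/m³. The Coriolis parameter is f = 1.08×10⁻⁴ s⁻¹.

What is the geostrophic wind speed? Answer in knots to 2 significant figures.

52 knots

Pressure gradient: |∂P/∂n| = 700 Pa / 341000 m = 2.05×10⁻³ Pa/m
Geostrophic balance (pressure-gradient force = Coriolis force):
V_g = (1/(fρ)) |∂P/∂n| = 2.05×10⁻³ / (1.08×10⁻⁴ × 0.707) = 26.9 m/s
Converting: 26.9 m/s × 1.944 = 52 knots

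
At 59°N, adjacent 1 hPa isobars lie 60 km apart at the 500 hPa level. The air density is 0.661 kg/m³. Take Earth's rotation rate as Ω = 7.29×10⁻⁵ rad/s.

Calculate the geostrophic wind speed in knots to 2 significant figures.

Coriolis parameter at 59°N:
f = 2Ω sin φ = 2 × 7.29×10⁻⁵ × sin 59° = 1.25×10⁻⁴ s⁻¹
Pressure gradient: |∂P/∂n| = 100 Pa / 60000 m = 1.67×10⁻³ Pa/m
Geostrophic balance (pressure-gradient force = Coriolis force):
V_g = (1/(fρ)) |∂P/∂n| = 1.67×10⁻³ / (1.25×10⁻⁴ × 0.661) = 20.2 m/s
Converting: 20.2 m/s × 1.944 = 39 knots

39 knots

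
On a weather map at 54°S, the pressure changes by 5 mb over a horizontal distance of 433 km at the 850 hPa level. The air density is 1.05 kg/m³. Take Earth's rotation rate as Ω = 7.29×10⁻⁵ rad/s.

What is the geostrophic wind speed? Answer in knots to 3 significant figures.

18.1 knots

Coriolis parameter at 54°S:
f = 2Ω sin φ = 2 × 7.29×10⁻⁵ × sin 54° = 1.18×10⁻⁴ s⁻¹
Pressure gradient: |∂P/∂n| = 500 Pa / 433000 m = 1.15×10⁻³ Pa/m
Geostrophic balance (pressure-gradient force = Coriolis force):
V_g = (1/(fρ)) |∂P/∂n| = 1.15×10⁻³ / (1.18×10⁻⁴ × 1.05) = 9.32 m/s
Converting: 9.32 m/s × 1.944 = 18.1 knots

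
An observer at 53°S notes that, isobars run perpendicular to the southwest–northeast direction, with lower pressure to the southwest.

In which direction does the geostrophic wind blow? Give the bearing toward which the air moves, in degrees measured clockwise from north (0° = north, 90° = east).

The pressure-gradient force points toward the southwest (bearing 225°).
Geostrophic balance: in the Southern Hemisphere the Coriolis force deflects motion to the left, so the geostrophic wind blows 90° to the left of the pressure-gradient force (low pressure on the right).
Rotating 225° by 90° counterclockwise gives 135° — the wind blows toward the southeast.

135°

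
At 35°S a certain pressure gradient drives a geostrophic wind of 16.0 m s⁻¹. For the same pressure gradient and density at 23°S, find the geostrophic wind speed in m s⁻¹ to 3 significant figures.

With the same pressure gradient and density, V_g ∝ 1/f ∝ 1/sin φ.
V₂ = V₁ · sin φ₁ / sin φ₂ = 16.0 × sin 35° / sin 23°
V₂ = 16.0 × 0.5736/0.3907 = 23.5 m s⁻¹

23.5 m s⁻¹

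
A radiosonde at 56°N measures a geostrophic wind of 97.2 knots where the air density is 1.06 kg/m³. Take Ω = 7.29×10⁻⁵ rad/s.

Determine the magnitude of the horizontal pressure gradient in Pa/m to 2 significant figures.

Coriolis parameter at 56°N:
f = 2Ω sin φ = 2 × 7.29×10⁻⁵ × sin 56° = 1.21×10⁻⁴ s⁻¹
Wind speed in SI: 97.2 knots = 50.0 m/s
Geostrophic balance rearranged: |∂P/∂n| = f ρ V_g
|∂P/∂n| = 1.21×10⁻⁴ × 1.06 × 50.0 = 6.41×10⁻³ Pa/m

6.4×10⁻³ Pa/m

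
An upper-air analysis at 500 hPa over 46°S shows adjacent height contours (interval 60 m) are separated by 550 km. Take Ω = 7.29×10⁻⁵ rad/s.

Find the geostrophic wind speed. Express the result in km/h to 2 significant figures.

Coriolis parameter at 46°S:
f = 2Ω sin φ = 2 × 7.29×10⁻⁵ × sin 46° = 1.05×10⁻⁴ s⁻¹
Height gradient: |∂Z/∂n| = 60 m / 550000 m = 1.09×10⁻⁴
On a pressure surface, geostrophic balance gives V_g = (g/f)|∂Z/∂n|:
V_g = 9.81 × 1.09×10⁻⁴ / 1.05×10⁻⁴ = 10.2 m/s
Converting: 10.2 m/s × 3.6 = 37 km/h

37 km/h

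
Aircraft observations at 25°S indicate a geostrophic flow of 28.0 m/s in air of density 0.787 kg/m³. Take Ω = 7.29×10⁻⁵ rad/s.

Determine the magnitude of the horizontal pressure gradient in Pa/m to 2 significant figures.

1.4×10⁻³ Pa/m

Coriolis parameter at 25°S:
f = 2Ω sin φ = 2 × 7.29×10⁻⁵ × sin 25° = 6.16×10⁻⁵ s⁻¹
Geostrophic balance rearranged: |∂P/∂n| = f ρ V_g
|∂P/∂n| = 6.16×10⁻⁵ × 0.787 × 28.0 = 1.36×10⁻³ Pa/m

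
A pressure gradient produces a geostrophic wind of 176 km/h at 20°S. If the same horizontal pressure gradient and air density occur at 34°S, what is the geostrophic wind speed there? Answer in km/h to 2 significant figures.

110 km/h

With the same pressure gradient and density, V_g ∝ 1/f ∝ 1/sin φ.
V₂ = V₁ · sin φ₁ / sin φ₂ = 176 × sin 20° / sin 34°
V₂ = 176 × 0.3420/0.5592 = 110 km/h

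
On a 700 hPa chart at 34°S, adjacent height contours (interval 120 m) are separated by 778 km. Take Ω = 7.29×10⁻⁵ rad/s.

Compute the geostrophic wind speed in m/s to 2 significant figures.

19 m/s

Coriolis parameter at 34°S:
f = 2Ω sin φ = 2 × 7.29×10⁻⁵ × sin 34° = 8.15×10⁻⁵ s⁻¹
Height gradient: |∂Z/∂n| = 120 m / 778000 m = 1.54×10⁻⁴
On a pressure surface, geostrophic balance gives V_g = (g/f)|∂Z/∂n|:
V_g = 9.81 × 1.54×10⁻⁴ / 8.15×10⁻⁵ = 18.6 m/s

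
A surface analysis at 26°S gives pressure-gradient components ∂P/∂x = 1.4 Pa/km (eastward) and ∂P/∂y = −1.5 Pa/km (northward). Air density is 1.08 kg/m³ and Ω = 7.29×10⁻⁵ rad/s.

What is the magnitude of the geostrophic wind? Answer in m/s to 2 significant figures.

Coriolis parameter at 26°S:
f = 2Ω sin φ = 2 × 7.29×10⁻⁵ × sin 26° = 6.39×10⁻⁵ s⁻¹
In the Southern Hemisphere f is negative: f = −6.39×10⁻⁵ s⁻¹.
Component geostrophic relations (x east, y north):
u_g = −(1/(fρ)) ∂P/∂y,  v_g = (1/(fρ)) ∂P/∂x
u_g = −(−1.5×10⁻³)/(−6.39×10⁻⁵ × 1.08) = −21.7 m/s;  v_g = (1.4×10⁻³)/(−6.39×10⁻⁵ × 1.08) = −20.3 m/s
|V_g| = √(u_g² + v_g²) = 29.7 m/s

30 m/s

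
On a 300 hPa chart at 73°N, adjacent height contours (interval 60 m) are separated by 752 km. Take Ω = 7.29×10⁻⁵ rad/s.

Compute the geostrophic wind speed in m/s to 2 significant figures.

Coriolis parameter at 73°N:
f = 2Ω sin φ = 2 × 7.29×10⁻⁵ × sin 73° = 1.39×10⁻⁴ s⁻¹
Height gradient: |∂Z/∂n| = 60 m / 752000 m = 7.98×10⁻⁵
On a pressure surface, geostrophic balance gives V_g = (g/f)|∂Z/∂n|:
V_g = 9.81 × 7.98×10⁻⁵ / 1.39×10⁻⁴ = 5.61 m/s

5.6 m/s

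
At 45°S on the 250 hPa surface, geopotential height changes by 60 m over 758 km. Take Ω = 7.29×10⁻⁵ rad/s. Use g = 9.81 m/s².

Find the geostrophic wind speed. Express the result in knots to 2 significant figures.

Coriolis parameter at 45°S:
f = 2Ω sin φ = 2 × 7.29×10⁻⁵ × sin 45° = 1.03×10⁻⁴ s⁻¹
Height gradient: |∂Z/∂n| = 60 m / 758000 m = 7.92×10⁻⁵
On a pressure surface, geostrophic balance gives V_g = (g/f)|∂Z/∂n|:
V_g = 9.81 × 7.92×10⁻⁵ / 1.03×10⁻⁴ = 7.53 m/s
Converting: 7.53 m/s × 1.944 = 15 knots

15 knots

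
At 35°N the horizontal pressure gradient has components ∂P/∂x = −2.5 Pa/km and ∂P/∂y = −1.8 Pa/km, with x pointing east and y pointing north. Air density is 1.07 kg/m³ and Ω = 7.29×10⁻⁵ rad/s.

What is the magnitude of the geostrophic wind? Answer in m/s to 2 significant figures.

Coriolis parameter at 35°N:
f = 2Ω sin φ = 2 × 7.29×10⁻⁵ × sin 35° = 8.36×10⁻⁵ s⁻¹
Component geostrophic relations (x east, y north):
u_g = −(1/(fρ)) ∂P/∂y,  v_g = (1/(fρ)) ∂P/∂x
u_g = −(−1.8×10⁻³)/(8.36×10⁻⁵ × 1.07) = 20.1 m/s;  v_g = (−2.5×10⁻³)/(8.36×10⁻⁵ × 1.07) = −27.9 m/s
|V_g| = √(u_g² + v_g²) = 34.4 m/s

34 m/s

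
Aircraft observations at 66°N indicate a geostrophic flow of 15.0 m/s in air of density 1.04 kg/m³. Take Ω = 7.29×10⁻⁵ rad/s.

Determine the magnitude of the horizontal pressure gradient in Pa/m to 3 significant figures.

2.08×10⁻³ Pa/m

Coriolis parameter at 66°N:
f = 2Ω sin φ = 2 × 7.29×10⁻⁵ × sin 66° = 1.33×10⁻⁴ s⁻¹
Geostrophic balance rearranged: |∂P/∂n| = f ρ V_g
|∂P/∂n| = 1.33×10⁻⁴ × 1.04 × 15.0 = 2.08×10⁻³ Pa/m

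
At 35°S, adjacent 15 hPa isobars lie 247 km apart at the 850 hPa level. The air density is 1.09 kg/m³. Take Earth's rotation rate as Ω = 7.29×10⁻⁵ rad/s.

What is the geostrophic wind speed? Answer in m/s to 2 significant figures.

Coriolis parameter at 35°S:
f = 2Ω sin φ = 2 × 7.29×10⁻⁵ × sin 35° = 8.36×10⁻⁵ s⁻¹
Pressure gradient: |∂P/∂n| = 1500 Pa / 247000 m = 6.07×10⁻³ Pa/m
Geostrophic balance (pressure-gradient force = Coriolis force):
V_g = (1/(fρ)) |∂P/∂n| = 6.07×10⁻³ / (8.36×10⁻⁵ × 1.09) = 66.6 m/s

67 m/s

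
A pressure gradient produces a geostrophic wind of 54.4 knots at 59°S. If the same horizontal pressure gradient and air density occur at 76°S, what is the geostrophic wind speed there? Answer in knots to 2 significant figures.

With the same pressure gradient and density, V_g ∝ 1/f ∝ 1/sin φ.
V₂ = V₁ · sin φ₁ / sin φ₂ = 54.4 × sin 59° / sin 76°
V₂ = 54.4 × 0.8572/0.9703 = 48 knots

48 knots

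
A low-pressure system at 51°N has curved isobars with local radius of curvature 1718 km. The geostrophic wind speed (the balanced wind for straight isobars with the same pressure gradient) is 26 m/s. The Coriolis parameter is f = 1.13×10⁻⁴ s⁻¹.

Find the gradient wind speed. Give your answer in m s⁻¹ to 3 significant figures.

Around a low, centrifugal force acts outward with Coriolis, so pressure-gradient force balances both:
(1/ρ)|∂P/∂n| = fV + V²/R  →  V² + fR·V − fR·V_g = 0
With fR = 1.13×10⁻⁴ × 1718×10³ m = 194 m/s:
V = [−fR + √((fR)² + 4 fR V_g)]/2 = [−194 + √(194² + 4×194×26)]/2 = 23.2 m/s
Subgeostrophic (V < V_g = 26 m/s), as expected around a low.

23.2 m s⁻¹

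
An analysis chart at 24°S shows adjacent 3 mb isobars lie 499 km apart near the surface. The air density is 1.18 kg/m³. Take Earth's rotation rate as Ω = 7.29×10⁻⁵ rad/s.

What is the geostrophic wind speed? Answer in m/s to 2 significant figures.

Coriolis parameter at 24°S:
f = 2Ω sin φ = 2 × 7.29×10⁻⁵ × sin 24° = 5.93×10⁻⁵ s⁻¹
Pressure gradient: |∂P/∂n| = 300 Pa / 499000 m = 6.01×10⁻⁴ Pa/m
Geostrophic balance (pressure-gradient force = Coriolis force):
V_g = (1/(fρ)) |∂P/∂n| = 6.01×10⁻⁴ / (5.93×10⁻⁵ × 1.18) = 8.59 m/s

8.6 m/s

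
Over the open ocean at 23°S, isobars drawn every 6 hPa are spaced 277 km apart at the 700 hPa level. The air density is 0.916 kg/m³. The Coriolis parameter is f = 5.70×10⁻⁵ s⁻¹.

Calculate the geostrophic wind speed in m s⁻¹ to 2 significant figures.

41 m s⁻¹

Pressure gradient: |∂P/∂n| = 600 Pa / 277000 m = 2.17×10⁻³ Pa/m
Geostrophic balance (pressure-gradient force = Coriolis force):
V_g = (1/(fρ)) |∂P/∂n| = 2.17×10⁻³ / (5.70×10⁻⁵ × 0.916) = 41.5 m/s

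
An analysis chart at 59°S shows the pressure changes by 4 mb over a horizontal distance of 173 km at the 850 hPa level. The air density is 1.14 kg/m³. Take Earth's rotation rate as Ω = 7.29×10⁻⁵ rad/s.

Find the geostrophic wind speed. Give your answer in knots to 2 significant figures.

32 knots

Coriolis parameter at 59°S:
f = 2Ω sin φ = 2 × 7.29×10⁻⁵ × sin 59° = 1.25×10⁻⁴ s⁻¹
Pressure gradient: |∂P/∂n| = 400 Pa / 173000 m = 2.31×10⁻³ Pa/m
Geostrophic balance (pressure-gradient force = Coriolis force):
V_g = (1/(fρ)) |∂P/∂n| = 2.31×10⁻³ / (1.25×10⁻⁴ × 1.14) = 16.2 m/s
Converting: 16.2 m/s × 1.944 = 32 knots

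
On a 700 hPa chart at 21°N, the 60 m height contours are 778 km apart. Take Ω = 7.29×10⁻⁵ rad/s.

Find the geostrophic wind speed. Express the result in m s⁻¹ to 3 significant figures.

Coriolis parameter at 21°N:
f = 2Ω sin φ = 2 × 7.29×10⁻⁵ × sin 21° = 5.23×10⁻⁵ s⁻¹
Height gradient: |∂Z/∂n| = 60 m / 778000 m = 7.71×10⁻⁵
On a pressure surface, geostrophic balance gives V_g = (g/f)|∂Z/∂n|:
V_g = 9.81 × 7.71×10⁻⁵ / 5.23×10⁻⁵ = 14.5 m/s

14.5 m s⁻¹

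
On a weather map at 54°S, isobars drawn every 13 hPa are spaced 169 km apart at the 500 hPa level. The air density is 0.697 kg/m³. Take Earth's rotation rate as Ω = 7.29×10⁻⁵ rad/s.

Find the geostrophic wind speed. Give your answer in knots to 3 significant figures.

182 knots

Coriolis parameter at 54°S:
f = 2Ω sin φ = 2 × 7.29×10⁻⁵ × sin 54° = 1.18×10⁻⁴ s⁻¹
Pressure gradient: |∂P/∂n| = 1300 Pa / 169000 m = 7.69×10⁻³ Pa/m
Geostrophic balance (pressure-gradient force = Coriolis force):
V_g = (1/(fρ)) |∂P/∂n| = 7.69×10⁻³ / (1.18×10⁻⁴ × 0.697) = 93.6 m/s
Converting: 93.6 m/s × 1.944 = 182 knots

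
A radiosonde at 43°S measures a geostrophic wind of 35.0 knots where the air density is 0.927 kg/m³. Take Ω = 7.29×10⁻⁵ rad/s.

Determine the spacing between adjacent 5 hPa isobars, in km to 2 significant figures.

Coriolis parameter at 43°S:
f = 2Ω sin φ = 2 × 7.29×10⁻⁵ × sin 43° = 9.94×10⁻⁵ s⁻¹
Wind speed in SI: 35.0 knots = 18.0 m/s
Geostrophic balance rearranged: |∂P/∂n| = f ρ V_g
|∂P/∂n| = 9.94×10⁻⁵ × 0.927 × 18.0 = 1.66×10⁻³ Pa/m
Isobar spacing: Δn = ΔP/|∂P/∂n| = 500 Pa / 1.66×10⁻³ Pa/m = 301261 m ≈ 300 km

300 km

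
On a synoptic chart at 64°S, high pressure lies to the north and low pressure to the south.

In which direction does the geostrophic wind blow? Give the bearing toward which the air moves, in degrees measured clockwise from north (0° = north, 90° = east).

The pressure-gradient force points toward the south (bearing 180°).
Geostrophic balance: in the Southern Hemisphere the Coriolis force deflects motion to the left, so the geostrophic wind blows 90° to the left of the pressure-gradient force (low pressure on the right).
Rotating 180° by 90° counterclockwise gives 090° — the wind blows toward the east.

090°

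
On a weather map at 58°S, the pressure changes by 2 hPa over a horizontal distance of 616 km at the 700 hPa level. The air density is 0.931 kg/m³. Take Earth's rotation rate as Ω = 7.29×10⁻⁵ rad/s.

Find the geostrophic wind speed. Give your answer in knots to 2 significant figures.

5.5 knots

Coriolis parameter at 58°S:
f = 2Ω sin φ = 2 × 7.29×10⁻⁵ × sin 58° = 1.24×10⁻⁴ s⁻¹
Pressure gradient: |∂P/∂n| = 200 Pa / 616000 m = 3.25×10⁻⁴ Pa/m
Geostrophic balance (pressure-gradient force = Coriolis force):
V_g = (1/(fρ)) |∂P/∂n| = 3.25×10⁻⁴ / (1.24×10⁻⁴ × 0.931) = 2.82 m/s
Converting: 2.82 m/s × 1.944 = 5.5 knots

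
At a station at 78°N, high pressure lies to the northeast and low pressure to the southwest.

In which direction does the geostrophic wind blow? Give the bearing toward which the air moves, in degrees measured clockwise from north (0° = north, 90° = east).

The pressure-gradient force points toward the southwest (bearing 225°).
Geostrophic balance: in the Northern Hemisphere the Coriolis force deflects motion to the right, so the geostrophic wind blows 90° to the right of the pressure-gradient force (low pressure on the left).
Rotating 225° by 90° clockwise gives 315° — the wind blows toward the northwest.

315°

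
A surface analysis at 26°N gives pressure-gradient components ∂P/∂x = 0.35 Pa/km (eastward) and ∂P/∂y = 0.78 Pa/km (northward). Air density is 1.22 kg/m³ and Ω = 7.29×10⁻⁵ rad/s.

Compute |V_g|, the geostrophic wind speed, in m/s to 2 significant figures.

11 m/s

Coriolis parameter at 26°N:
f = 2Ω sin φ = 2 × 7.29×10⁻⁵ × sin 26° = 6.39×10⁻⁵ s⁻¹
Component geostrophic relations (x east, y north):
u_g = −(1/(fρ)) ∂P/∂y,  v_g = (1/(fρ)) ∂P/∂x
u_g = −(0.78×10⁻³)/(6.39×10⁻⁵ × 1.22) = −10.0 m/s;  v_g = (0.35×10⁻³)/(6.39×10⁻⁵ × 1.22) = 4.49 m/s
|V_g| = √(u_g² + v_g²) = 11.0 m/s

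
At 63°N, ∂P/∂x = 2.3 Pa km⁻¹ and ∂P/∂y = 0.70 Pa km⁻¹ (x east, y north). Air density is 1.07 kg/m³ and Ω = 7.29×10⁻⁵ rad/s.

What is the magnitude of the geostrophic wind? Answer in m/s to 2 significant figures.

17 m/s

Coriolis parameter at 63°N:
f = 2Ω sin φ = 2 × 7.29×10⁻⁵ × sin 63° = 1.30×10⁻⁴ s⁻¹
Component geostrophic relations (x east, y north):
u_g = −(1/(fρ)) ∂P/∂y,  v_g = (1/(fρ)) ∂P/∂x
u_g = −(0.70×10⁻³)/(1.30×10⁻⁴ × 1.07) = −5.04 m/s;  v_g = (2.3×10⁻³)/(1.30×10⁻⁴ × 1.07) = 16.5 m/s
|V_g| = √(u_g² + v_g²) = 17.3 m/s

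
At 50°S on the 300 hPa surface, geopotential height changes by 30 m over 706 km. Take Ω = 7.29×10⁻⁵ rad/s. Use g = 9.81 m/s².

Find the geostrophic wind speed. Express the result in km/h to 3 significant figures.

Coriolis parameter at 50°S:
f = 2Ω sin φ = 2 × 7.29×10⁻⁵ × sin 50° = 1.12×10⁻⁴ s⁻¹
Height gradient: |∂Z/∂n| = 30 m / 706000 m = 4.25×10⁻⁵
On a pressure surface, geostrophic balance gives V_g = (g/f)|∂Z/∂n|:
V_g = 9.81 × 4.25×10⁻⁵ / 1.12×10⁻⁴ = 3.73 m/s
Converting: 3.73 m/s × 3.6 = 13.4 km/h

13.4 km/h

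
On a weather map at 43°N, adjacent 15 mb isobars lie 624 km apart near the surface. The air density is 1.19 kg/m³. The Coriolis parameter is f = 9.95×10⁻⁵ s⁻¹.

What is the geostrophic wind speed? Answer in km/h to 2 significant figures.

Pressure gradient: |∂P/∂n| = 1500 Pa / 624000 m = 2.40×10⁻³ Pa/m
Geostrophic balance (pressure-gradient force = Coriolis force):
V_g = (1/(fρ)) |∂P/∂n| = 2.40×10⁻³ / (9.95×10⁻⁵ × 1.19) = 20.3 m/s
Converting: 20.3 m/s × 3.6 = 73 km/h

73 km/h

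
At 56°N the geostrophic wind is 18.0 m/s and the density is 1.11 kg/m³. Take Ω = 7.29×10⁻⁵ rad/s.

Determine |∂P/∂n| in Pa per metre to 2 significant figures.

Coriolis parameter at 56°N:
f = 2Ω sin φ = 2 × 7.29×10⁻⁵ × sin 56° = 1.21×10⁻⁴ s⁻¹
Geostrophic balance rearranged: |∂P/∂n| = f ρ V_g
|∂P/∂n| = 1.21×10⁻⁴ × 1.11 × 18.0 = 2.42×10⁻³ Pa/m

2.4×10⁻³ Pa/m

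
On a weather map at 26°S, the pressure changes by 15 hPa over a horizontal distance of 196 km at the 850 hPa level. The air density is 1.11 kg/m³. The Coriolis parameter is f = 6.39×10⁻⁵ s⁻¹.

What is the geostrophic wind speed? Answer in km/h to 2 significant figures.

Pressure gradient: |∂P/∂n| = 1500 Pa / 196000 m = 7.65×10⁻³ Pa/m
Geostrophic balance (pressure-gradient force = Coriolis force):
V_g = (1/(fρ)) |∂P/∂n| = 7.65×10⁻³ / (6.39×10⁻⁵ × 1.11) = 108 m/s
Converting: 108 m/s × 3.6 = 390 km/h

390 km/h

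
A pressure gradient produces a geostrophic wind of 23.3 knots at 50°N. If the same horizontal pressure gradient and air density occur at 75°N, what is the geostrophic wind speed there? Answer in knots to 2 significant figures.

With the same pressure gradient and density, V_g ∝ 1/f ∝ 1/sin φ.
V₂ = V₁ · sin φ₁ / sin φ₂ = 23.3 × sin 50° / sin 75°
V₂ = 23.3 × 0.7660/0.9659 = 18 knots

18 knots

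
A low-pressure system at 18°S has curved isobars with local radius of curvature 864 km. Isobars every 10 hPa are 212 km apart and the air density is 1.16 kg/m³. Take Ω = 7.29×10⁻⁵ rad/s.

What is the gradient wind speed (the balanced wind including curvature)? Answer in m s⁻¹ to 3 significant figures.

Coriolis parameter at 18°S:
f = 2Ω sin φ = 2 × 7.29×10⁻⁵ × sin 18° = 4.51×10⁻⁵ s⁻¹
Pressure gradient: |∂P/∂n| = 1000 Pa / 212000 m = 4.72×10⁻³ Pa/m
Geostrophic speed: V_g = |∂P/∂n|/(fρ) = 4.72×10⁻³/(4.51×10⁻⁵ × 1.16) = 90.3 m/s
Around a low, centrifugal force acts outward with Coriolis, so pressure-gradient force balances both:
(1/ρ)|∂P/∂n| = fV + V²/R  →  V² + fR·V − fR·V_g = 0
With fR = 4.51×10⁻⁵ × 864×10³ m = 38.9 m/s:
V = [−fR + √((fR)² + 4 fR V_g)]/2 = [−38.9 + √(38.9² + 4×38.9×90.3)]/2 = 42.9 m/s
Subgeostrophic (V < V_g = 90.3 m/s), as expected around a low.

42.9 m s⁻¹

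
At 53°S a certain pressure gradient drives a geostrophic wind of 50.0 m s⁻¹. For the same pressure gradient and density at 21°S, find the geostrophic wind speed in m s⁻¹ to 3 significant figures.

With the same pressure gradient and density, V_g ∝ 1/f ∝ 1/sin φ.
V₂ = V₁ · sin φ₁ / sin φ₂ = 50.0 × sin 53° / sin 21°
V₂ = 50.0 × 0.7986/0.3584 = 111 m s⁻¹

111 m s⁻¹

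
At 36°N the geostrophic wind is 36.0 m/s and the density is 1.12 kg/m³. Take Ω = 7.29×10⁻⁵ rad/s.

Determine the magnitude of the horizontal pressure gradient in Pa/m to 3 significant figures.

3.46×10⁻³ Pa/m

Coriolis parameter at 36°N:
f = 2Ω sin φ = 2 × 7.29×10⁻⁵ × sin 36° = 8.57×10⁻⁵ s⁻¹
Geostrophic balance rearranged: |∂P/∂n| = f ρ V_g
|∂P/∂n| = 8.57×10⁻⁵ × 1.12 × 36.0 = 3.46×10⁻³ Pa/m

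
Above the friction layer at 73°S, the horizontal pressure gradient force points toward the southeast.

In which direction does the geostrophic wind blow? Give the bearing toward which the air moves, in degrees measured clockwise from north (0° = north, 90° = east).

The pressure-gradient force points toward the southeast (bearing 135°).
Geostrophic balance: in the Southern Hemisphere the Coriolis force deflects motion to the left, so the geostrophic wind blows 90° to the left of the pressure-gradient force (low pressure on the right).
Rotating 135° by 90° counterclockwise gives 045° — the wind blows toward the northeast.

045°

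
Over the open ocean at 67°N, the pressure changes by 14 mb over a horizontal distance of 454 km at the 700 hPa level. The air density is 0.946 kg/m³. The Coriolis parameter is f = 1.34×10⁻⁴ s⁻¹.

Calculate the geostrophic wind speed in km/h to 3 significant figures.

Pressure gradient: |∂P/∂n| = 1400 Pa / 454000 m = 3.08×10⁻³ Pa/m
Geostrophic balance (pressure-gradient force = Coriolis force):
V_g = (1/(fρ)) |∂P/∂n| = 3.08×10⁻³ / (1.34×10⁻⁴ × 0.946) = 24.3 m/s
Converting: 24.3 m/s × 3.6 = 87.6 km/h

87.6 km/h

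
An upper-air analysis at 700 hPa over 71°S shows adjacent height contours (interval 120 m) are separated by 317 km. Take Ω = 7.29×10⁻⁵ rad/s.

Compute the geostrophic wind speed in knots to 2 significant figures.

52 knots

Coriolis parameter at 71°S:
f = 2Ω sin φ = 2 × 7.29×10⁻⁵ × sin 71° = 1.38×10⁻⁴ s⁻¹
Height gradient: |∂Z/∂n| = 120 m / 317000 m = 3.79×10⁻⁴
On a pressure surface, geostrophic balance gives V_g = (g/f)|∂Z/∂n|:
V_g = 9.81 × 3.79×10⁻⁴ / 1.38×10⁻⁴ = 26.9 m/s
Converting: 26.9 m/s × 1.944 = 52 knots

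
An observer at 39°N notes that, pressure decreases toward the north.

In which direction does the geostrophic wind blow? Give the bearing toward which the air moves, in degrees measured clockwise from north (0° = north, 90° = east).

The pressure-gradient force points toward the north (bearing 000°).
Geostrophic balance: in the Northern Hemisphere the Coriolis force deflects motion to the right, so the geostrophic wind blows 90° to the right of the pressure-gradient force (low pressure on the left).
Rotating 000° by 90° clockwise gives 090° — the wind blows toward the east.

090°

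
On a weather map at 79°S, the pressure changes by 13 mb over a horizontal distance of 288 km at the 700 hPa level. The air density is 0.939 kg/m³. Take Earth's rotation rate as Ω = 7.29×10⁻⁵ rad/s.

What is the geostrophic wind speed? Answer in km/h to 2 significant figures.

Coriolis parameter at 79°S:
f = 2Ω sin φ = 2 × 7.29×10⁻⁵ × sin 79° = 1.43×10⁻⁴ s⁻¹
Pressure gradient: |∂P/∂n| = 1300 Pa / 288000 m = 4.51×10⁻³ Pa/m
Geostrophic balance (pressure-gradient force = Coriolis force):
V_g = (1/(fρ)) |∂P/∂n| = 4.51×10⁻³ / (1.43×10⁻⁴ × 0.939) = 33.6 m/s
Converting: 33.6 m/s × 3.6 = 120 km/h

120 km/h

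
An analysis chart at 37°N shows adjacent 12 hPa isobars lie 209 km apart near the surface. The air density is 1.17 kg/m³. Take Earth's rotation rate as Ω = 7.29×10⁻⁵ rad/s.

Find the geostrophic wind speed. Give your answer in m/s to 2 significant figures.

Coriolis parameter at 37°N:
f = 2Ω sin φ = 2 × 7.29×10⁻⁵ × sin 37° = 8.77×10⁻⁵ s⁻¹
Pressure gradient: |∂P/∂n| = 1200 Pa / 209000 m = 5.74×10⁻³ Pa/m
Geostrophic balance (pressure-gradient force = Coriolis force):
V_g = (1/(fρ)) |∂P/∂n| = 5.74×10⁻³ / (8.77×10⁻⁵ × 1.17) = 55.9 m/s

56 m/s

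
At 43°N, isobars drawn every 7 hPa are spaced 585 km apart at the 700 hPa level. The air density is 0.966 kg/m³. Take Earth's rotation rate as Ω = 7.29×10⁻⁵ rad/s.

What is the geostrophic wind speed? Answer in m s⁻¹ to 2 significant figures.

12 m s⁻¹

Coriolis parameter at 43°N:
f = 2Ω sin φ = 2 × 7.29×10⁻⁵ × sin 43° = 9.94×10⁻⁵ s⁻¹
Pressure gradient: |∂P/∂n| = 700 Pa / 585000 m = 1.20×10⁻³ Pa/m
Geostrophic balance (pressure-gradient force = Coriolis force):
V_g = (1/(fρ)) |∂P/∂n| = 1.20×10⁻³ / (9.94×10⁻⁵ × 0.966) = 12.5 m/s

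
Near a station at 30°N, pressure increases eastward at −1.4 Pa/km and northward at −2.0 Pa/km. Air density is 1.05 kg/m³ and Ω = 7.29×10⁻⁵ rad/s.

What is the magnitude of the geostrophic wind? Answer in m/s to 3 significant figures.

Coriolis parameter at 30°N:
f = 2Ω sin φ = 2 × 7.29×10⁻⁵ × sin 30° = 7.29×10⁻⁵ s⁻¹
Component geostrophic relations (x east, y north):
u_g = −(1/(fρ)) ∂P/∂y,  v_g = (1/(fρ)) ∂P/∂x
u_g = −(−2.0×10⁻³)/(7.29×10⁻⁵ × 1.05) = 26.1 m/s;  v_g = (−1.4×10⁻³)/(7.29×10⁻⁵ × 1.05) = −18.3 m/s
|V_g| = √(u_g² + v_g²) = 31.9 m/s

31.9 m/s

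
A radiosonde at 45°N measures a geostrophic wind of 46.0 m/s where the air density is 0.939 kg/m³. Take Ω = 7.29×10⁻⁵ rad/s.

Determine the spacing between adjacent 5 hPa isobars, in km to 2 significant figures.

Coriolis parameter at 45°N:
f = 2Ω sin φ = 2 × 7.29×10⁻⁵ × sin 45° = 1.03×10⁻⁴ s⁻¹
Geostrophic balance rearranged: |∂P/∂n| = f ρ V_g
|∂P/∂n| = 1.03×10⁻⁴ × 0.939 × 46.0 = 4.45×10⁻³ Pa/m
Isobar spacing: Δn = ΔP/|∂P/∂n| = 500 Pa / 4.45×10⁻³ Pa/m = 112280 m ≈ 110 km

110 km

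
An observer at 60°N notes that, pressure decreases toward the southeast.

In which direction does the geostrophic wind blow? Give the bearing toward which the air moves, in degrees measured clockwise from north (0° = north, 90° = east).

225°

The pressure-gradient force points toward the southeast (bearing 135°).
Geostrophic balance: in the Northern Hemisphere the Coriolis force deflects motion to the right, so the geostrophic wind blows 90° to the right of the pressure-gradient force (low pressure on the left).
Rotating 135° by 90° clockwise gives 225° — the wind blows toward the southwest.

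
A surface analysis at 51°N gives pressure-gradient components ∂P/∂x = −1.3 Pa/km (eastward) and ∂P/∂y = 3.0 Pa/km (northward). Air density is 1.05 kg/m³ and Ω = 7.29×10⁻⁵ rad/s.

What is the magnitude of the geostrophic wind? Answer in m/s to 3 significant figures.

27.5 m/s

Coriolis parameter at 51°N:
f = 2Ω sin φ = 2 × 7.29×10⁻⁵ × sin 51° = 1.13×10⁻⁴ s⁻¹
Component geostrophic relations (x east, y north):
u_g = −(1/(fρ)) ∂P/∂y,  v_g = (1/(fρ)) ∂P/∂x
u_g = −(3.0×10⁻³)/(1.13×10⁻⁴ × 1.05) = −25.2 m/s;  v_g = (−1.3×10⁻³)/(1.13×10⁻⁴ × 1.05) = −10.9 m/s
|V_g| = √(u_g² + v_g²) = 27.5 m/s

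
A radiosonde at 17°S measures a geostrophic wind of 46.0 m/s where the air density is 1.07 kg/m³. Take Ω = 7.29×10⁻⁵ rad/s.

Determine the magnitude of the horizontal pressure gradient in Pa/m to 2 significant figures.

Coriolis parameter at 17°S:
f = 2Ω sin φ = 2 × 7.29×10⁻⁵ × sin 17° = 4.26×10⁻⁵ s⁻¹
Geostrophic balance rearranged: |∂P/∂n| = f ρ V_g
|∂P/∂n| = 4.26×10⁻⁵ × 1.07 × 46.0 = 2.10×10⁻³ Pa/m

2.1×10⁻³ Pa/m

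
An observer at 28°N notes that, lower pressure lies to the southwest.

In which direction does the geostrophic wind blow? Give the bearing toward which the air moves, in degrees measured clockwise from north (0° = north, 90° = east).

The pressure-gradient force points toward the southwest (bearing 225°).
Geostrophic balance: in the Northern Hemisphere the Coriolis force deflects motion to the right, so the geostrophic wind blows 90° to the right of the pressure-gradient force (low pressure on the left).
Rotating 225° by 90° clockwise gives 315° — the wind blows toward the northwest.

315°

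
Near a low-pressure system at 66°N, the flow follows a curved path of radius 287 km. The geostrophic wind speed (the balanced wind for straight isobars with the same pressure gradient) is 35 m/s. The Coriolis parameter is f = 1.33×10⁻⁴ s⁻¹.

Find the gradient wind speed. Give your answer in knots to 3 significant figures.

43.1 knots

Around a low, centrifugal force acts outward with Coriolis, so pressure-gradient force balances both:
(1/ρ)|∂P/∂n| = fV + V²/R  →  V² + fR·V − fR·V_g = 0
With fR = 1.33×10⁻⁴ × 287×10³ m = 38.2 m/s:
V = [−fR + √((fR)² + 4 fR V_g)]/2 = [−38.2 + √(38.2² + 4×38.2×35)]/2 = 22.1 m/s
Subgeostrophic (V < V_g = 35 m/s), as expected around a low.
Converting: 22.1 m/s × 1.944 = 43.1 knots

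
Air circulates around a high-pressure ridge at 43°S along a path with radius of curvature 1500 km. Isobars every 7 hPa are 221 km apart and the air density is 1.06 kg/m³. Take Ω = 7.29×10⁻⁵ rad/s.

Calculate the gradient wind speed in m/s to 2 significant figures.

Coriolis parameter at 43°S:
f = 2Ω sin φ = 2 × 7.29×10⁻⁵ × sin 43° = 9.94×10⁻⁵ s⁻¹
Pressure gradient: |∂P/∂n| = 700 Pa / 221000 m = 3.17×10⁻³ Pa/m
Geostrophic speed: V_g = |∂P/∂n|/(fρ) = 3.17×10⁻³/(9.94×10⁻⁵ × 1.06) = 30.1 m/s
Around a high, pressure-gradient force acts outward with centrifugal, so Coriolis balances both:
fV = (1/ρ)|∂P/∂n| + V²/R  →  V² − fR·V + fR·V_g = 0
With fR = 9.94×10⁻⁵ × 1500×10³ m = 149 m/s:
V = [fR − √((fR)² − 4 fR V_g)]/2 = [149 − √(149² − 4×149×30.1)]/2 = 41.7 m/s
Supergeostrophic (V > V_g = 30.1 m/s), as expected around a high.

42 m/s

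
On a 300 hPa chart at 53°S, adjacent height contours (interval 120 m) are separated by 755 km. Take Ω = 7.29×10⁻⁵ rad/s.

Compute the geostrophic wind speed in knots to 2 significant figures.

Coriolis parameter at 53°S:
f = 2Ω sin φ = 2 × 7.29×10⁻⁵ × sin 53° = 1.16×10⁻⁴ s⁻¹
Height gradient: |∂Z/∂n| = 120 m / 755000 m = 1.59×10⁻⁴
On a pressure surface, geostrophic balance gives V_g = (g/f)|∂Z/∂n|:
V_g = 9.81 × 1.59×10⁻⁴ / 1.16×10⁻⁴ = 13.4 m/s
Converting: 13.4 m/s × 1.944 = 26 knots

26 knots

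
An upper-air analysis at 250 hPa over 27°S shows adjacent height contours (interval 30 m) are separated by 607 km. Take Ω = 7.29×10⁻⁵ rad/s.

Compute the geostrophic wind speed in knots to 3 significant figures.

Coriolis parameter at 27°S:
f = 2Ω sin φ = 2 × 7.29×10⁻⁵ × sin 27° = 6.62×10⁻⁵ s⁻¹
Height gradient: |∂Z/∂n| = 30 m / 607000 m = 4.94×10⁻⁵
On a pressure surface, geostrophic balance gives V_g = (g/f)|∂Z/∂n|:
V_g = 9.81 × 4.94×10⁻⁵ / 6.62×10⁻⁵ = 7.32 m/s
Converting: 7.32 m/s × 1.944 = 14.2 knots

14.2 knots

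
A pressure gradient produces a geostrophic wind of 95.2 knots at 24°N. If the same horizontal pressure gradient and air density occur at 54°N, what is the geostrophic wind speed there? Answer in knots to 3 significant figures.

With the same pressure gradient and density, V_g ∝ 1/f ∝ 1/sin φ.
V₂ = V₁ · sin φ₁ / sin φ₂ = 95.2 × sin 24° / sin 54°
V₂ = 95.2 × 0.4067/0.8090 = 47.9 knots

47.9 knots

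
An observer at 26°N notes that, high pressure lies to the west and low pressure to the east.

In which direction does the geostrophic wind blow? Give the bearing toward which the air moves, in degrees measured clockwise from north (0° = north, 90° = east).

180°

The pressure-gradient force points toward the east (bearing 090°).
Geostrophic balance: in the Northern Hemisphere the Coriolis force deflects motion to the right, so the geostrophic wind blows 90° to the right of the pressure-gradient force (low pressure on the left).
Rotating 090° by 90° clockwise gives 180° — the wind blows toward the south.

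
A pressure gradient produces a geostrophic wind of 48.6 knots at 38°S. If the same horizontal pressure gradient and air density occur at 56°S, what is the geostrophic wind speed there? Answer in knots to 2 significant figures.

36 knots

With the same pressure gradient and density, V_g ∝ 1/f ∝ 1/sin φ.
V₂ = V₁ · sin φ₁ / sin φ₂ = 48.6 × sin 38° / sin 56°
V₂ = 48.6 × 0.6157/0.8290 = 36 knots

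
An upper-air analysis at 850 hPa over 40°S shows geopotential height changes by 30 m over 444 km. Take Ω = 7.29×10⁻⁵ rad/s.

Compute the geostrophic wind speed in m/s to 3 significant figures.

7.07 m/s

Coriolis parameter at 40°S:
f = 2Ω sin φ = 2 × 7.29×10⁻⁵ × sin 40° = 9.37×10⁻⁵ s⁻¹
Height gradient: |∂Z/∂n| = 30 m / 444000 m = 6.76×10⁻⁵
On a pressure surface, geostrophic balance gives V_g = (g/f)|∂Z/∂n|:
V_g = 9.81 × 6.76×10⁻⁵ / 9.37×10⁻⁵ = 7.07 m/s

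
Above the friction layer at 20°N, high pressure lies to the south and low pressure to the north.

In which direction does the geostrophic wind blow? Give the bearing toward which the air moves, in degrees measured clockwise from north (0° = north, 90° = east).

090°

The pressure-gradient force points toward the north (bearing 000°).
Geostrophic balance: in the Northern Hemisphere the Coriolis force deflects motion to the right, so the geostrophic wind blows 90° to the right of the pressure-gradient force (low pressure on the left).
Rotating 000° by 90° clockwise gives 090° — the wind blows toward the east.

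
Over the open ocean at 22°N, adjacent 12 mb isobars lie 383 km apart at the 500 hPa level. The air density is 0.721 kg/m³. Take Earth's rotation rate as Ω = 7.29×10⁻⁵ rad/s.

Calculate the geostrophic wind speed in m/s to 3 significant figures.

Coriolis parameter at 22°N:
f = 2Ω sin φ = 2 × 7.29×10⁻⁵ × sin 22° = 5.46×10⁻⁵ s⁻¹
Pressure gradient: |∂P/∂n| = 1200 Pa / 383000 m = 3.13×10⁻³ Pa/m
Geostrophic balance (pressure-gradient force = Coriolis force):
V_g = (1/(fρ)) |∂P/∂n| = 3.13×10⁻³ / (5.46×10⁻⁵ × 0.721) = 79.6 m/s

79.6 m/s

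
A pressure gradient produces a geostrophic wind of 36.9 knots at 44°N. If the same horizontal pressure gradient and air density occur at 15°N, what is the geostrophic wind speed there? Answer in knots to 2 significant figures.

99 knots

With the same pressure gradient and density, V_g ∝ 1/f ∝ 1/sin φ.
V₂ = V₁ · sin φ₁ / sin φ₂ = 36.9 × sin 44° / sin 15°
V₂ = 36.9 × 0.6947/0.2588 = 99 knots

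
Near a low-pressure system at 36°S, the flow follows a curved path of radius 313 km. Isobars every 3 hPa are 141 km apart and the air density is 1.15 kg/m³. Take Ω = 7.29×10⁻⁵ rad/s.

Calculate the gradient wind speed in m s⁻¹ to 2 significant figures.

14 m s⁻¹

Coriolis parameter at 36°S:
f = 2Ω sin φ = 2 × 7.29×10⁻⁵ × sin 36° = 8.57×10⁻⁵ s⁻¹
Pressure gradient: |∂P/∂n| = 300 Pa / 141000 m = 2.13×10⁻³ Pa/m
Geostrophic speed: V_g = |∂P/∂n|/(fρ) = 2.13×10⁻³/(8.57×10⁻⁵ × 1.15) = 21.6 m/s
Around a low, centrifugal force acts outward with Coriolis, so pressure-gradient force balances both:
(1/ρ)|∂P/∂n| = fV + V²/R  →  V² + fR·V − fR·V_g = 0
With fR = 8.57×10⁻⁵ × 313×10³ m = 26.8 m/s:
V = [−fR + √((fR)² + 4 fR V_g)]/2 = [−26.8 + √(26.8² + 4×26.8×21.6)]/2 = 14.1 m/s
Subgeostrophic (V < V_g = 21.6 m/s), as expected around a low.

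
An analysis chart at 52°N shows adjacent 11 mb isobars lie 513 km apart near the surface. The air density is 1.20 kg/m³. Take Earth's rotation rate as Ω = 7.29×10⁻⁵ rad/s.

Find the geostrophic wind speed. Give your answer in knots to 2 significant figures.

Coriolis parameter at 52°N:
f = 2Ω sin φ = 2 × 7.29×10⁻⁵ × sin 52° = 1.15×10⁻⁴ s⁻¹
Pressure gradient: |∂P/∂n| = 1100 Pa / 513000 m = 2.14×10⁻³ Pa/m
Geostrophic balance (pressure-gradient force = Coriolis force):
V_g = (1/(fρ)) |∂P/∂n| = 2.14×10⁻³ / (1.15×10⁻⁴ × 1.20) = 15.6 m/s
Converting: 15.6 m/s × 1.944 = 30 knots

30 knots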